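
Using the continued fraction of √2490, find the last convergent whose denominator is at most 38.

499/10

√2490 = [49; 1, 8, 1, 98, …] (period length 4).
Convergents:
  p_0/q_0 = 49/1
  p_1/q_1 = 50/1
  p_2/q_2 = 449/9
  p_3/q_3 = 499/10
  p_4/q_4 = 49351/989
q_3 = 10 ≤ 38 < 989 = q_4, so the answer is 499/10.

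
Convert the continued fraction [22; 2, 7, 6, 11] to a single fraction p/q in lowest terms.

Fold from the inside: start with 11/1.
  6 + 1/11 = 67/11
  7 + 11/67 = 480/67
  2 + 67/480 = 1027/480
  22 + 480/1027 = 23074/1027

23074/1027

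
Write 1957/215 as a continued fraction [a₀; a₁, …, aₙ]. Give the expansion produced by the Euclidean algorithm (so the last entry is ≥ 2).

[9; 9, 1, 3, 2, 2]

1957 = 9×215 + 22
215 = 9×22 + 17
22 = 1×17 + 5
17 = 3×5 + 2
5 = 2×2 + 1
2 = 2×1 + 0  (stop)
So 1957/215 = [9; 9, 1, 3, 2, 2].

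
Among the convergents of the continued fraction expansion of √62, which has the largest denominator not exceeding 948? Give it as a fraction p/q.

√62 = [7; 1, 6, 1, 14, …] (period length 4).
Convergents:
  p_0/q_0 = 7/1
  p_1/q_1 = 8/1
  p_2/q_2 = 55/7
  p_3/q_3 = 63/8
  p_4/q_4 = 937/119
  p_5/q_5 = 1000/127
  p_6/q_6 = 6937/881
  p_7/q_7 = 7937/1008
q_6 = 881 ≤ 948 < 1008 = q_7, so the answer is 6937/881.

6937/881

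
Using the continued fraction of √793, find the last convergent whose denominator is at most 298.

4393/156

√793 = [28; 6, 4, 6, 56, …] (period length 4).
Convergents:
  p_0/q_0 = 28/1
  p_1/q_1 = 169/6
  p_2/q_2 = 704/25
  p_3/q_3 = 4393/156
  p_4/q_4 = 246712/8761
q_3 = 156 ≤ 298 < 8761 = q_4, so the answer is 4393/156.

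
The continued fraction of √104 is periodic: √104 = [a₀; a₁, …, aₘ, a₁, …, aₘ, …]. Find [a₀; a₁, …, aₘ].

[10; 5, 20]

a₀ = ⌊√104⌋ = 10.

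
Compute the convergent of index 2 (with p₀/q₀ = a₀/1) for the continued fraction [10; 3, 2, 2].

72/7

Using pₖ = aₖpₖ₋₁ + pₖ₋₂, qₖ = aₖqₖ₋₁ + qₖ₋₂ (with p₋₁=1, p₋₂=0, q₋₁=0, q₋₂=1):
  k=0: a=10, p=10, q=1
  k=1: a=3, p=31, q=3
  k=2: a=2, p=72, q=7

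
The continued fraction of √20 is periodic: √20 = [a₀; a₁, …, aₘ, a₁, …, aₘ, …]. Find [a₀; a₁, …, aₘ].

a₀ = ⌊√20⌋ = 4.
With m₀=0, d₀=1 and mₖ₊₁ = dₖaₖ − mₖ, dₖ₊₁ = (n − mₖ₊₁²)/dₖ, aₖ₊₁ = ⌊(a₀+mₖ₊₁)/dₖ₊₁⌋:
  k=1: m=4, d=4, a=2
  k=2: m=4, d=1, a=8
d=1 and a=2a₀=8 at k=2, so the next step gives (m, d) = (4, 4) again — its k=1 value — and the period has length 2.

[4; 2, 8]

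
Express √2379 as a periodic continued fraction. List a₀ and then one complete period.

a₀ = ⌊√2379⌋ = 48.
With m₀=0, d₀=1 and mₖ₊₁ = dₖaₖ − mₖ, dₖ₊₁ = (n − mₖ₊₁²)/dₖ, aₖ₊₁ = ⌊(a₀+mₖ₊₁)/dₖ₊₁⌋:
  k=1: m=48, d=75, a=1
  k=2: m=27, d=22, a=3
  k=3: m=39, d=39, a=2
  k=4: m=39, d=22, a=3
  k=5: m=27, d=75, a=1
  k=6: m=48, d=1, a=96
d=1 and a=2a₀=96 at k=6, so the next step gives (m, d) = (48, 75) again — its k=1 value — and the period has length 6.

[48; 1, 3, 2, 3, 1, 96]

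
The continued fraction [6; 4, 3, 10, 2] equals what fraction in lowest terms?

Using pₖ = aₖpₖ₋₁ + pₖ₋₂ and qₖ = aₖqₖ₋₁ + qₖ₋₂:
  k=0: a=6, p=6, q=1
  k=1: a=4, p=25, q=4
  k=2: a=3, p=81, q=13
  k=3: a=10, p=835, q=134
  k=4: a=2, p=1751, q=281

1751/281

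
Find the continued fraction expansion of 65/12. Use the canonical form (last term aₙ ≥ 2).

[5; 2, 2, 2]

65 = 5·12 + 5
12 = 2·5 + 2
5 = 2·2 + 1
2 = 2·1 + 0  (stop)
So 65/12 = [5; 2, 2, 2].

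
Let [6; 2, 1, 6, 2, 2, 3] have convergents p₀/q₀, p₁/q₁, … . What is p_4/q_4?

273/43

Using pₖ = aₖpₖ₋₁ + pₖ₋₂, qₖ = aₖqₖ₋₁ + qₖ₋₂ (with p₋₁=1, p₋₂=0, q₋₁=0, q₋₂=1):
  k=0: a=6, p=6, q=1
  k=1: a=2, p=13, q=2
  k=2: a=1, p=19, q=3
  k=3: a=6, p=127, q=20
  k=4: a=2, p=273, q=43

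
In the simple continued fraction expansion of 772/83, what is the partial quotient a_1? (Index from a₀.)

772 = 9·83 + 25   →  a_0 = 9
83 = 3·25 + 8   →  a_1 = 3

3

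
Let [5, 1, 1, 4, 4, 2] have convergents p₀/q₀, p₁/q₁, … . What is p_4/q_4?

Using pₖ = aₖpₖ₋₁ + pₖ₋₂, qₖ = aₖqₖ₋₁ + qₖ₋₂ (with p₋₁=1, p₋₂=0, q₋₁=0, q₋₂=1):
  k=0: a=5, p=5, q=1
  k=1: a=1, p=6, q=1
  k=2: a=1, p=11, q=2
  k=3: a=4, p=50, q=9
  k=4: a=4, p=211, q=38

211/38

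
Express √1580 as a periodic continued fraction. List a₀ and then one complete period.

[39; 1, 2, 1, 78]

a₀ = ⌊√1580⌋ = 39.
With m₀=0, d₀=1 and mₖ₊₁ = dₖaₖ − mₖ, dₖ₊₁ = (n − mₖ₊₁²)/dₖ, aₖ₊₁ = ⌊(a₀+mₖ₊₁)/dₖ₊₁⌋:
  k=1: m=39, d=59, a=1
  k=2: m=20, d=20, a=2
  k=3: m=20, d=59, a=1
  k=4: m=39, d=1, a=78
d=1 and a=2a₀=78 at k=4, so the next step gives (m, d) = (39, 59) again — its k=1 value — and the period has length 4.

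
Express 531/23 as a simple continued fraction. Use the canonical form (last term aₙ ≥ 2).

531 = 23*23 + 2
23 = 11*2 + 1
2 = 2*1 + 0  (stop)
So 531/23 = [23; 11, 2].

[23; 11, 2]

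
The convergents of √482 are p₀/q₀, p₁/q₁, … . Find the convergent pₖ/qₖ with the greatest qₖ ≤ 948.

√482 = [21; 1, 20, 1, 42, …] (period length 4).
Convergents:
  p_0/q_0 = 21/1
  p_1/q_1 = 22/1
  p_2/q_2 = 461/21
  p_3/q_3 = 483/22
  p_4/q_4 = 20747/945
  p_5/q_5 = 21230/967
q_4 = 945 ≤ 948 < 967 = q_5, so the answer is 20747/945.

20747/945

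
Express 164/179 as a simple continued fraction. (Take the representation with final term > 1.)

164 = 0*179 + 164
179 = 1*164 + 15
164 = 10*15 + 14
15 = 1*14 + 1
14 = 14*1 + 0  (stop)
So 164/179 = [0; 1, 10, 1, 14].

[0; 1, 10, 1, 14]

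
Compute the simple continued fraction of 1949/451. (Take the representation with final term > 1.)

[4; 3, 9, 16]

1949 = 4·451 + 145
451 = 3·145 + 16
145 = 9·16 + 1
16 = 16·1 + 0  (stop)
So 1949/451 = [4; 3, 9, 16].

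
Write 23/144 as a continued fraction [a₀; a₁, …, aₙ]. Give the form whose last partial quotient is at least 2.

23 = 0×144 + 23
144 = 6×23 + 6
23 = 3×6 + 5
6 = 1×5 + 1
5 = 5×1 + 0  (stop)
So 23/144 = [0; 6, 3, 1, 5].

[0; 6, 3, 1, 5]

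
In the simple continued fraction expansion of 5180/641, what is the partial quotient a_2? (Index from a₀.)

5180 = 8·641 + 52   →  a_0 = 8
641 = 12·52 + 17   →  a_1 = 12
52 = 3·17 + 1   →  a_2 = 3

3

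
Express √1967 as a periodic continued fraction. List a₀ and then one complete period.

[44; 2, 1, 5, 1, 2, 88]

a₀ = ⌊√1967⌋ = 44.
With m₀=0, d₀=1 and mₖ₊₁ = dₖaₖ − mₖ, dₖ₊₁ = (n − mₖ₊₁²)/dₖ, aₖ₊₁ = ⌊(a₀+mₖ₊₁)/dₖ₊₁⌋:
  k=1: m=44, d=31, a=2
  k=2: m=18, d=53, a=1
  k=3: m=35, d=14, a=5
  k=4: m=35, d=53, a=1
  k=5: m=18, d=31, a=2
  k=6: m=44, d=1, a=88
d=1 and a=2a₀=88 at k=6, so the next step gives (m, d) = (44, 31) again — its k=1 value — and the period has length 6.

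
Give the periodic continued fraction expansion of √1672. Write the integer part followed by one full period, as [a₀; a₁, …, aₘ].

a₀ = ⌊√1672⌋ = 40.

[40; 1, 8, 10, 8, 1, 80]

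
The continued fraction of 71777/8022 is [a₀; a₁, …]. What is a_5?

71777 = 8·8022 + 7601   →  a_0 = 8
8022 = 1·7601 + 421   →  a_1 = 1
7601 = 18·421 + 23   →  a_2 = 18
421 = 18·23 + 7   →  a_3 = 18
23 = 3·7 + 2   →  a_4 = 3
7 = 3·2 + 1   →  a_5 = 3

3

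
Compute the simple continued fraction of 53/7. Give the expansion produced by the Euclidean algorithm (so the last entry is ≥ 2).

[7; 1, 1, 3]

53 = 7*7 + 4
7 = 1*4 + 3
4 = 1*3 + 1
3 = 3*1 + 0  (stop)
So 53/7 = [7; 1, 1, 3].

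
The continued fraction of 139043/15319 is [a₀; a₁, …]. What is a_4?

139043 = 9·15319 + 1172   →  a_0 = 9
15319 = 13·1172 + 83   →  a_1 = 13
1172 = 14·83 + 10   →  a_2 = 14
83 = 8·10 + 3   →  a_3 = 8
10 = 3·3 + 1   →  a_4 = 3

3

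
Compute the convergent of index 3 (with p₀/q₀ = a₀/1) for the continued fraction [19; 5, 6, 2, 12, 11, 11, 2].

Using pₖ = aₖpₖ₋₁ + pₖ₋₂, qₖ = aₖqₖ₋₁ + qₖ₋₂ (with p₋₁=1, p₋₂=0, q₋₁=0, q₋₂=1):
  k=0: a=19, p=19, q=1
  k=1: a=5, p=96, q=5
  k=2: a=6, p=595, q=31
  k=3: a=2, p=1286, q=67

1286/67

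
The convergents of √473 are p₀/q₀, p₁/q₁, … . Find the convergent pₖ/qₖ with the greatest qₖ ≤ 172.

3719/171

√473 = [21; 1, 2, 1, 42, …] (period length 4).
Convergents:
  p_0/q_0 = 21/1
  p_1/q_1 = 22/1
  p_2/q_2 = 65/3
  p_3/q_3 = 87/4
  p_4/q_4 = 3719/171
  p_5/q_5 = 3806/175
q_4 = 171 ≤ 172 < 175 = q_5, so the answer is 3719/171.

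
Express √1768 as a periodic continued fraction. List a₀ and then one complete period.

a₀ = ⌊√1768⌋ = 42.
With m₀=0, d₀=1 and mₖ₊₁ = dₖaₖ − mₖ, dₖ₊₁ = (n − mₖ₊₁²)/dₖ, aₖ₊₁ = ⌊(a₀+mₖ₊₁)/dₖ₊₁⌋:
  k=1: m=42, d=4, a=21
  k=2: m=42, d=1, a=84
d=1 and a=2a₀=84 at k=2, so the next step gives (m, d) = (42, 4) again — its k=1 value — and the period has length 2.

[42; 21, 84]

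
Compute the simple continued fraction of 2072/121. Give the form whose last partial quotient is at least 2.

2072 = 17*121 + 15
121 = 8*15 + 1
15 = 15*1 + 0  (stop)
So 2072/121 = [17; 8, 15].

[17; 8, 15]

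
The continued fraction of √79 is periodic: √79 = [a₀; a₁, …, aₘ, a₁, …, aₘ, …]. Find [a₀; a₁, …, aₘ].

[8; 1, 7, 1, 16]

a₀ = ⌊√79⌋ = 8.
With m₀=0, d₀=1 and mₖ₊₁ = dₖaₖ − mₖ, dₖ₊₁ = (n − mₖ₊₁²)/dₖ, aₖ₊₁ = ⌊(a₀+mₖ₊₁)/dₖ₊₁⌋:
  k=1: m=8, d=15, a=1
  k=2: m=7, d=2, a=7
  k=3: m=7, d=15, a=1
  k=4: m=8, d=1, a=16
d=1 and a=2a₀=16 at k=4, so the next step gives (m, d) = (8, 15) again — its k=1 value — and the period has length 4.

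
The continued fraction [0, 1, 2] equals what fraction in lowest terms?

Fold from the inside: start with 2/1.
  1 + 1/2 = 3/2
  0 + 2/3 = 2/3

2/3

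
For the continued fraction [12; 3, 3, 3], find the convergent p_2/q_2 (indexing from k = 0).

123/10

Using pₖ = aₖpₖ₋₁ + pₖ₋₂, qₖ = aₖqₖ₋₁ + qₖ₋₂ (with p₋₁=1, p₋₂=0, q₋₁=0, q₋₂=1):
  k=0: a=12, p=12, q=1
  k=1: a=3, p=37, q=3
  k=2: a=3, p=123, q=10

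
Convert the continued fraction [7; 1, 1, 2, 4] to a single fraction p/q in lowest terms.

167/22

Using pₖ = aₖpₖ₋₁ + pₖ₋₂ and qₖ = aₖqₖ₋₁ + qₖ₋₂:
  k=0: a=7, p=7, q=1
  k=1: a=1, p=8, q=1
  k=2: a=1, p=15, q=2
  k=3: a=2, p=38, q=5
  k=4: a=4, p=167, q=22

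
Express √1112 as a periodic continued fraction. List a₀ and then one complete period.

a₀ = ⌊√1112⌋ = 33.

[33; 2, 1, 7, 1, 2, 66]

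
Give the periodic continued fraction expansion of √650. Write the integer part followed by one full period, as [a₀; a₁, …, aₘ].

a₀ = ⌊√650⌋ = 25.
With m₀=0, d₀=1 and mₖ₊₁ = dₖaₖ − mₖ, dₖ₊₁ = (n − mₖ₊₁²)/dₖ, aₖ₊₁ = ⌊(a₀+mₖ₊₁)/dₖ₊₁⌋:
  k=1: m=25, d=25, a=2
  k=2: m=25, d=1, a=50
d=1 and a=2a₀=50 at k=2, so the next step gives (m, d) = (25, 25) again — its k=1 value — and the period has length 2.

[25; 2, 50]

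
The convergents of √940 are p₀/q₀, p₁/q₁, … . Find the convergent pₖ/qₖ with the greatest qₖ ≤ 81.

√940 = [30; 1, 1, 1, 14, 1, 1, 1, 60, …] (period length 8).
Convergents:
  p_0/q_0 = 30/1
  p_1/q_1 = 31/1
  p_2/q_2 = 61/2
  p_3/q_3 = 92/3
  p_4/q_4 = 1349/44
  p_5/q_5 = 1441/47
  p_6/q_6 = 2790/91
q_5 = 47 ≤ 81 < 91 = q_6, so the answer is 1441/47.

1441/47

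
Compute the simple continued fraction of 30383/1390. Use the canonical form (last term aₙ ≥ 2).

30383 = 21*1390 + 1193
1390 = 1*1193 + 197
1193 = 6*197 + 11
197 = 17*11 + 10
11 = 1*10 + 1
10 = 10*1 + 0  (stop)
So 30383/1390 = [21; 1, 6, 17, 1, 10].

[21; 1, 6, 17, 1, 10]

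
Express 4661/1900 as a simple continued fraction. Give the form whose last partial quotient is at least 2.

4661 = 2*1900 + 861
1900 = 2*861 + 178
861 = 4*178 + 149
178 = 1*149 + 29
149 = 5*29 + 4
29 = 7*4 + 1
4 = 4*1 + 0  (stop)
So 4661/1900 = [2; 2, 4, 1, 5, 7, 4].

[2; 2, 4, 1, 5, 7, 4]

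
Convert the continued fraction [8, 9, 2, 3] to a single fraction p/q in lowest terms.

Using pₖ = aₖpₖ₋₁ + pₖ₋₂ and qₖ = aₖqₖ₋₁ + qₖ₋₂:
  k=0: a=8, p=8, q=1
  k=1: a=9, p=73, q=9
  k=2: a=2, p=154, q=19
  k=3: a=3, p=535, q=66

535/66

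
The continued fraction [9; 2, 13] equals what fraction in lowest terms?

Using pₖ = aₖpₖ₋₁ + pₖ₋₂ and qₖ = aₖqₖ₋₁ + qₖ₋₂:
  k=0: a=9, p=9, q=1
  k=1: a=2, p=19, q=2
  k=2: a=13, p=256, q=27

256/27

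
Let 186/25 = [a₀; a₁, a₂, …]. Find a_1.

186 = 7·25 + 11   →  a_0 = 7
25 = 2·11 + 3   →  a_1 = 2

2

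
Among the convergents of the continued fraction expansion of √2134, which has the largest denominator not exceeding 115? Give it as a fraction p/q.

√2134 = [46; 5, 8, 5, 92, …] (period length 4).
Convergents:
  p_0/q_0 = 46/1
  p_1/q_1 = 231/5
  p_2/q_2 = 1894/41
  p_3/q_3 = 9701/210
q_2 = 41 ≤ 115 < 210 = q_3, so the answer is 1894/41.

1894/41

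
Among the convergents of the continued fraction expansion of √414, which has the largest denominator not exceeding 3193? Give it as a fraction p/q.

√414 = [20; 2, 1, 7, 2, 7, 1, 2, 40, …] (period length 8).
Convergents:
  p_0/q_0 = 20/1
  p_1/q_1 = 41/2
  p_2/q_2 = 61/3
  p_3/q_3 = 468/23
  p_4/q_4 = 997/49
  p_5/q_5 = 7447/366
  p_6/q_6 = 8444/415
  p_7/q_7 = 24335/1196
  p_8/q_8 = 981844/48255
q_7 = 1196 ≤ 3193 < 48255 = q_8, so the answer is 24335/1196.

24335/1196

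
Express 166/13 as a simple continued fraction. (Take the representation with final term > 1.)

[12; 1, 3, 3]

166 = 12·13 + 10
13 = 1·10 + 3
10 = 3·3 + 1
3 = 3·1 + 0  (stop)
So 166/13 = [12; 1, 3, 3].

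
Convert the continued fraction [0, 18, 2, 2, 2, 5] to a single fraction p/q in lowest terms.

65/1197

Using pₖ = aₖpₖ₋₁ + pₖ₋₂ and qₖ = aₖqₖ₋₁ + qₖ₋₂:
  k=0: a=0, p=0, q=1
  k=1: a=18, p=1, q=18
  k=2: a=2, p=2, q=37
  k=3: a=2, p=5, q=92
  k=4: a=2, p=12, q=221
  k=5: a=5, p=65, q=1197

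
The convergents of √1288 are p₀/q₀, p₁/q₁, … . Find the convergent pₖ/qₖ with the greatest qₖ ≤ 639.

√1288 = [35; 1, 7, 1, 70, …] (period length 4).
Convergents:
  p_0/q_0 = 35/1
  p_1/q_1 = 36/1
  p_2/q_2 = 287/8
  p_3/q_3 = 323/9
  p_4/q_4 = 22897/638
  p_5/q_5 = 23220/647
q_4 = 638 ≤ 639 < 647 = q_5, so the answer is 22897/638.

22897/638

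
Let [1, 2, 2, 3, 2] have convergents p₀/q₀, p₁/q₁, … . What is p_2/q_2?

7/5

Using pₖ = aₖpₖ₋₁ + pₖ₋₂, qₖ = aₖqₖ₋₁ + qₖ₋₂ (with p₋₁=1, p₋₂=0, q₋₁=0, q₋₂=1):
  k=0: a=1, p=1, q=1
  k=1: a=2, p=3, q=2
  k=2: a=2, p=7, q=5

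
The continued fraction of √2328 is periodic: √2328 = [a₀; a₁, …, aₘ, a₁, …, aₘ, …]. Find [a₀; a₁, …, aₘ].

a₀ = ⌊√2328⌋ = 48.
With m₀=0, d₀=1 and mₖ₊₁ = dₖaₖ − mₖ, dₖ₊₁ = (n − mₖ₊₁²)/dₖ, aₖ₊₁ = ⌊(a₀+mₖ₊₁)/dₖ₊₁⌋:
  k=1: m=48, d=24, a=4
  k=2: m=48, d=1, a=96
d=1 and a=2a₀=96 at k=2, so the next step gives (m, d) = (48, 24) again — its k=1 value — and the period has length 2.

[48; 4, 96]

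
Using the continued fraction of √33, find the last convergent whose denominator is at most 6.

23/4

√33 = [5; 1, 2, 1, 10, …] (period length 4).
Convergents:
  p_0/q_0 = 5/1
  p_1/q_1 = 6/1
  p_2/q_2 = 17/3
  p_3/q_3 = 23/4
  p_4/q_4 = 247/43
q_3 = 4 ≤ 6 < 43 = q_4, so the answer is 23/4.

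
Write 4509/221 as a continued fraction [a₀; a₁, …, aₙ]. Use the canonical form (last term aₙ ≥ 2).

4509 = 20×221 + 89
221 = 2×89 + 43
89 = 2×43 + 3
43 = 14×3 + 1
3 = 3×1 + 0  (stop)
So 4509/221 = [20; 2, 2, 14, 3].

[20; 2, 2, 14, 3]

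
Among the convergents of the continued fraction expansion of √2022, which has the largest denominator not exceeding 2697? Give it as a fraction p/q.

√2022 = [44; 1, 28, 1, 88, …] (period length 4).
Convergents:
  p_0/q_0 = 44/1
  p_1/q_1 = 45/1
  p_2/q_2 = 1304/29
  p_3/q_3 = 1349/30
  p_4/q_4 = 120016/2669
  p_5/q_5 = 121365/2699
q_4 = 2669 ≤ 2697 < 2699 = q_5, so the answer is 120016/2669.

120016/2669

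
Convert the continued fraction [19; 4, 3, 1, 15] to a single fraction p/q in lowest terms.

5155/268

Fold from the inside: start with 15/1.
  1 + 1/15 = 16/15
  3 + 15/16 = 63/16
  4 + 16/63 = 268/63
  19 + 63/268 = 5155/268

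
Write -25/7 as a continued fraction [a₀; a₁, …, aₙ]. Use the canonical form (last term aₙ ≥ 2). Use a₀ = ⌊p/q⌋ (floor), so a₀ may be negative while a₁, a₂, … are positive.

[-4; 2, 3]

-25 = -4*7 + 3
7 = 2*3 + 1
3 = 3*1 + 0  (stop)
So -25/7 = [-4; 2, 3].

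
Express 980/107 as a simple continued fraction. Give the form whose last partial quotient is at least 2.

[9; 6, 3, 2, 2]

980 = 9×107 + 17
107 = 6×17 + 5
17 = 3×5 + 2
5 = 2×2 + 1
2 = 2×1 + 0  (stop)
So 980/107 = [9; 6, 3, 2, 2].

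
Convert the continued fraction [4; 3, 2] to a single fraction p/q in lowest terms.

30/7

Using pₖ = aₖpₖ₋₁ + pₖ₋₂ and qₖ = aₖqₖ₋₁ + qₖ₋₂:
  k=0: a=4, p=4, q=1
  k=1: a=3, p=13, q=3
  k=2: a=2, p=30, q=7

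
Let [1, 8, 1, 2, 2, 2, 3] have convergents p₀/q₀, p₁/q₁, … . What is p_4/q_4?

Using pₖ = aₖpₖ₋₁ + pₖ₋₂, qₖ = aₖqₖ₋₁ + qₖ₋₂ (with p₋₁=1, p₋₂=0, q₋₁=0, q₋₂=1):
  k=0: a=1, p=1, q=1
  k=1: a=8, p=9, q=8
  k=2: a=1, p=10, q=9
  k=3: a=2, p=29, q=26
  k=4: a=2, p=68, q=61

68/61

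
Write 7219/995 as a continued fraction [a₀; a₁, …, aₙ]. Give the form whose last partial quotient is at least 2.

7219 = 7×995 + 254
995 = 3×254 + 233
254 = 1×233 + 21
233 = 11×21 + 2
21 = 10×2 + 1
2 = 2×1 + 0  (stop)
So 7219/995 = [7; 3, 1, 11, 10, 2].

[7; 3, 1, 11, 10, 2]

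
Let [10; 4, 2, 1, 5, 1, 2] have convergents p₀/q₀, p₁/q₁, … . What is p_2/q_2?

92/9

Using pₖ = aₖpₖ₋₁ + pₖ₋₂, qₖ = aₖqₖ₋₁ + qₖ₋₂ (with p₋₁=1, p₋₂=0, q₋₁=0, q₋₂=1):
  k=0: a=10, p=10, q=1
  k=1: a=4, p=41, q=4
  k=2: a=2, p=92, q=9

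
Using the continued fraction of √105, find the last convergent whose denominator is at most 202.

830/81

√105 = [10; 4, 20, …] (period length 2).
Convergents:
  p_0/q_0 = 10/1
  p_1/q_1 = 41/4
  p_2/q_2 = 830/81
  p_3/q_3 = 3361/328
q_2 = 81 ≤ 202 < 328 = q_3, so the answer is 830/81.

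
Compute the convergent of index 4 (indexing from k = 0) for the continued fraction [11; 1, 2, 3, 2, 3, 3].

269/23

Using pₖ = aₖpₖ₋₁ + pₖ₋₂, qₖ = aₖqₖ₋₁ + qₖ₋₂ (with p₋₁=1, p₋₂=0, q₋₁=0, q₋₂=1):
  k=0: a=11, p=11, q=1
  k=1: a=1, p=12, q=1
  k=2: a=2, p=35, q=3
  k=3: a=3, p=117, q=10
  k=4: a=2, p=269, q=23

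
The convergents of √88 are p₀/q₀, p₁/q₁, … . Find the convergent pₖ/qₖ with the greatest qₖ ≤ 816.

7439/793

√88 = [9; 2, 1, 1, 1, 2, 18, …] (period length 6).
Convergents:
  p_0/q_0 = 9/1
  p_1/q_1 = 19/2
  p_2/q_2 = 28/3
  p_3/q_3 = 47/5
  p_4/q_4 = 75/8
  p_5/q_5 = 197/21
  p_6/q_6 = 3621/386
  p_7/q_7 = 7439/793
  p_8/q_8 = 11060/1179
q_7 = 793 ≤ 816 < 1179 = q_8, so the answer is 7439/793.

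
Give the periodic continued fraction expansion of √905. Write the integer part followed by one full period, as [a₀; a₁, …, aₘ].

a₀ = ⌊√905⌋ = 30.
With m₀=0, d₀=1 and mₖ₊₁ = dₖaₖ − mₖ, dₖ₊₁ = (n − mₖ₊₁²)/dₖ, aₖ₊₁ = ⌊(a₀+mₖ₊₁)/dₖ₊₁⌋:
  k=1: m=30, d=5, a=12
  k=2: m=30, d=1, a=60
d=1 and a=2a₀=60 at k=2, so the next step gives (m, d) = (30, 5) again — its k=1 value — and the period has length 2.

[30; 12, 60]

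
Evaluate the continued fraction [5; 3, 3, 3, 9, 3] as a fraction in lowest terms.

5059/954

Using pₖ = aₖpₖ₋₁ + pₖ₋₂ and qₖ = aₖqₖ₋₁ + qₖ₋₂:
  k=0: a=5, p=5, q=1
  k=1: a=3, p=16, q=3
  k=2: a=3, p=53, q=10
  k=3: a=3, p=175, q=33
  k=4: a=9, p=1628, q=307
  k=5: a=3, p=5059, q=954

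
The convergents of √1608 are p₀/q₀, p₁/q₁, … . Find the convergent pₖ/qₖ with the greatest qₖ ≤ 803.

32120/801

√1608 = [40; 10, 80, …] (period length 2).
Convergents:
  p_0/q_0 = 40/1
  p_1/q_1 = 401/10
  p_2/q_2 = 32120/801
  p_3/q_3 = 321601/8020
q_2 = 801 ≤ 803 < 8020 = q_3, so the answer is 32120/801.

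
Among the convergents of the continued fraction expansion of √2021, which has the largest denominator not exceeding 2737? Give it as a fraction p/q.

√2021 = [44; 1, 21, 2, 21, 1, 88, …] (period length 6).
Convergents:
  p_0/q_0 = 44/1
  p_1/q_1 = 45/1
  p_2/q_2 = 989/22
  p_3/q_3 = 2023/45
  p_4/q_4 = 43472/967
  p_5/q_5 = 45495/1012
  p_6/q_6 = 4047032/90023
q_5 = 1012 ≤ 2737 < 90023 = q_6, so the answer is 45495/1012.

45495/1012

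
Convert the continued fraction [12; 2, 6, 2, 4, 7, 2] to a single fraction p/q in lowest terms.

24068/1931

Using pₖ = aₖpₖ₋₁ + pₖ₋₂ and qₖ = aₖqₖ₋₁ + qₖ₋₂:
  k=0: a=12, p=12, q=1
  k=1: a=2, p=25, q=2
  k=2: a=6, p=162, q=13
  k=3: a=2, p=349, q=28
  k=4: a=4, p=1558, q=125
  k=5: a=7, p=11255, q=903
  k=6: a=2, p=24068, q=1931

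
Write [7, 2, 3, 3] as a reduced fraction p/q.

171/23

Using pₖ = aₖpₖ₋₁ + pₖ₋₂ and qₖ = aₖqₖ₋₁ + qₖ₋₂:
  k=0: a=7, p=7, q=1
  k=1: a=2, p=15, q=2
  k=2: a=3, p=52, q=7
  k=3: a=3, p=171, q=23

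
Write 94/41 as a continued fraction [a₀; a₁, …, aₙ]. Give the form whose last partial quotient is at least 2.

94 = 2*41 + 12
41 = 3*12 + 5
12 = 2*5 + 2
5 = 2*2 + 1
2 = 2*1 + 0  (stop)
So 94/41 = [2; 3, 2, 2, 2].

[2; 3, 2, 2, 2]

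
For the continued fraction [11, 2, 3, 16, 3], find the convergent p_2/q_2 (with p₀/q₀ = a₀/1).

Using pₖ = aₖpₖ₋₁ + pₖ₋₂, qₖ = aₖqₖ₋₁ + qₖ₋₂ (with p₋₁=1, p₋₂=0, q₋₁=0, q₋₂=1):
  k=0: a=11, p=11, q=1
  k=1: a=2, p=23, q=2
  k=2: a=3, p=80, q=7

80/7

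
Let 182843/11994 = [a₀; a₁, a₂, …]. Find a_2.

11

182843 = 15·11994 + 2933   →  a_0 = 15
11994 = 4·2933 + 262   →  a_1 = 4
2933 = 11·262 + 51   →  a_2 = 11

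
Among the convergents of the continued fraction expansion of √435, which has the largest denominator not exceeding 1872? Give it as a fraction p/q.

√435 = [20; 1, 5, 1, 40, …] (period length 4).
Convergents:
  p_0/q_0 = 20/1
  p_1/q_1 = 21/1
  p_2/q_2 = 125/6
  p_3/q_3 = 146/7
  p_4/q_4 = 5965/286
  p_5/q_5 = 6111/293
  p_6/q_6 = 36520/1751
  p_7/q_7 = 42631/2044
q_6 = 1751 ≤ 1872 < 2044 = q_7, so the answer is 36520/1751.

36520/1751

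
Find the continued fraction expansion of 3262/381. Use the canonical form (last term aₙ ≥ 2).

3262 = 8·381 + 214
381 = 1·214 + 167
214 = 1·167 + 47
167 = 3·47 + 26
47 = 1·26 + 21
26 = 1·21 + 5
21 = 4·5 + 1
5 = 5·1 + 0  (stop)
So 3262/381 = [8; 1, 1, 3, 1, 1, 4, 5].

[8; 1, 1, 3, 1, 1, 4, 5]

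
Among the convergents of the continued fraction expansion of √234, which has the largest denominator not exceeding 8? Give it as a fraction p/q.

107/7

√234 = [15; 3, 2, 1, 2, 1, 2, 3, 30, …] (period length 8).
Convergents:
  p_0/q_0 = 15/1
  p_1/q_1 = 46/3
  p_2/q_2 = 107/7
  p_3/q_3 = 153/10
q_2 = 7 ≤ 8 < 10 = q_3, so the answer is 107/7.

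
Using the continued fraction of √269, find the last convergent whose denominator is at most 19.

82/5

√269 = [16; 2, 2, 32, …] (period length 3).
Convergents:
  p_0/q_0 = 16/1
  p_1/q_1 = 33/2
  p_2/q_2 = 82/5
  p_3/q_3 = 2657/162
q_2 = 5 ≤ 19 < 162 = q_3, so the answer is 82/5.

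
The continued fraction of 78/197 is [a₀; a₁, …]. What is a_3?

78 = 0·197 + 78   →  a_0 = 0
197 = 2·78 + 41   →  a_1 = 2
78 = 1·41 + 37   →  a_2 = 1
41 = 1·37 + 4   →  a_3 = 1

1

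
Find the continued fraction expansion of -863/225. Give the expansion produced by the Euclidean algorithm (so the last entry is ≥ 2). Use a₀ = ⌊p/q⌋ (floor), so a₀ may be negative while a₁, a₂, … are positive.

[-4; 6, 12, 3]

-863 = -4*225 + 37
225 = 6*37 + 3
37 = 12*3 + 1
3 = 3*1 + 0  (stop)
So -863/225 = [-4; 6, 12, 3].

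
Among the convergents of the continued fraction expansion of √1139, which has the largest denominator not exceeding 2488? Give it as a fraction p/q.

36449/1080

√1139 = [33; 1, 2, 1, 66, …] (period length 4).
Convergents:
  p_0/q_0 = 33/1
  p_1/q_1 = 34/1
  p_2/q_2 = 101/3
  p_3/q_3 = 135/4
  p_4/q_4 = 9011/267
  p_5/q_5 = 9146/271
  p_6/q_6 = 27303/809
  p_7/q_7 = 36449/1080
  p_8/q_8 = 2432937/72089
q_7 = 1080 ≤ 2488 < 72089 = q_8, so the answer is 36449/1080.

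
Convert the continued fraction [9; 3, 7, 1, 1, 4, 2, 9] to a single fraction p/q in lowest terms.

41657/4470

Using pₖ = aₖpₖ₋₁ + pₖ₋₂ and qₖ = aₖqₖ₋₁ + qₖ₋₂:
  k=0: a=9, p=9, q=1
  k=1: a=3, p=28, q=3
  k=2: a=7, p=205, q=22
  k=3: a=1, p=233, q=25
  k=4: a=1, p=438, q=47
  k=5: a=4, p=1985, q=213
  k=6: a=2, p=4408, q=473
  k=7: a=9, p=41657, q=4470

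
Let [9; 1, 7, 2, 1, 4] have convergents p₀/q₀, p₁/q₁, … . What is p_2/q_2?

79/8

Using pₖ = aₖpₖ₋₁ + pₖ₋₂, qₖ = aₖqₖ₋₁ + qₖ₋₂ (with p₋₁=1, p₋₂=0, q₋₁=0, q₋₂=1):
  k=0: a=9, p=9, q=1
  k=1: a=1, p=10, q=1
  k=2: a=7, p=79, q=8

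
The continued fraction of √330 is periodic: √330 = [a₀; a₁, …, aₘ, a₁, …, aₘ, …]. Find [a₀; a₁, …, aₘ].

a₀ = ⌊√330⌋ = 18.
With m₀=0, d₀=1 and mₖ₊₁ = dₖaₖ − mₖ, dₖ₊₁ = (n − mₖ₊₁²)/dₖ, aₖ₊₁ = ⌊(a₀+mₖ₊₁)/dₖ₊₁⌋:
  k=1: m=18, d=6, a=6
  k=2: m=18, d=1, a=36
d=1 and a=2a₀=36 at k=2, so the next step gives (m, d) = (18, 6) again — its k=1 value — and the period has length 2.

[18; 6, 36]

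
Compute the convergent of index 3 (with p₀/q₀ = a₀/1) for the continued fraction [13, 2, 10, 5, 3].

1442/107

Using pₖ = aₖpₖ₋₁ + pₖ₋₂, qₖ = aₖqₖ₋₁ + qₖ₋₂ (with p₋₁=1, p₋₂=0, q₋₁=0, q₋₂=1):
  k=0: a=13, p=13, q=1
  k=1: a=2, p=27, q=2
  k=2: a=10, p=283, q=21
  k=3: a=5, p=1442, q=107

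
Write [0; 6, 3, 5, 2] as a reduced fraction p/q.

35/221

Fold from the inside: start with 2/1.
  5 + 1/2 = 11/2
  3 + 2/11 = 35/11
  6 + 11/35 = 221/35
  0 + 35/221 = 35/221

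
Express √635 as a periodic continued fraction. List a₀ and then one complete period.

a₀ = ⌊√635⌋ = 25.
With m₀=0, d₀=1 and mₖ₊₁ = dₖaₖ − mₖ, dₖ₊₁ = (n − mₖ₊₁²)/dₖ, aₖ₊₁ = ⌊(a₀+mₖ₊₁)/dₖ₊₁⌋:
  k=1: m=25, d=10, a=5
  k=2: m=25, d=1, a=50
d=1 and a=2a₀=50 at k=2, so the next step gives (m, d) = (25, 10) again — its k=1 value — and the period has length 2.

[25; 5, 50]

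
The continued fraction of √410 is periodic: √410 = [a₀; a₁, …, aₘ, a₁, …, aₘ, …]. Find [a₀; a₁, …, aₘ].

a₀ = ⌊√410⌋ = 20.
With m₀=0, d₀=1 and mₖ₊₁ = dₖaₖ − mₖ, dₖ₊₁ = (n − mₖ₊₁²)/dₖ, aₖ₊₁ = ⌊(a₀+mₖ₊₁)/dₖ₊₁⌋:
  k=1: m=20, d=10, a=4
  k=2: m=20, d=1, a=40
d=1 and a=2a₀=40 at k=2, so the next step gives (m, d) = (20, 10) again — its k=1 value — and the period has length 2.

[20; 4, 40]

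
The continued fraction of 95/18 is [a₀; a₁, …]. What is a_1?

95 = 5·18 + 5   →  a_0 = 5
18 = 3·5 + 3   →  a_1 = 3

3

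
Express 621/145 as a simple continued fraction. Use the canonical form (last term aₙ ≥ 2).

[4; 3, 1, 1, 6, 3]

621 = 4×145 + 41
145 = 3×41 + 22
41 = 1×22 + 19
22 = 1×19 + 3
19 = 6×3 + 1
3 = 3×1 + 0  (stop)
So 621/145 = [4; 3, 1, 1, 6, 3].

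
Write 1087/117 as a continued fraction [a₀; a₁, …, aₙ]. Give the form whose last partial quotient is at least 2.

[9; 3, 2, 3, 1, 3]

1087 = 9*117 + 34
117 = 3*34 + 15
34 = 2*15 + 4
15 = 3*4 + 3
4 = 1*3 + 1
3 = 3*1 + 0  (stop)
So 1087/117 = [9; 3, 2, 3, 1, 3].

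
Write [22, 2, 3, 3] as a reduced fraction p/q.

516/23

Fold from the inside: start with 3/1.
  3 + 1/3 = 10/3
  2 + 3/10 = 23/10
  22 + 10/23 = 516/23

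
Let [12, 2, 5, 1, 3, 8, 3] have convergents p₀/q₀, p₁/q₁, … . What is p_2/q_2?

137/11

Using pₖ = aₖpₖ₋₁ + pₖ₋₂, qₖ = aₖqₖ₋₁ + qₖ₋₂ (with p₋₁=1, p₋₂=0, q₋₁=0, q₋₂=1):
  k=0: a=12, p=12, q=1
  k=1: a=2, p=25, q=2
  k=2: a=5, p=137, q=11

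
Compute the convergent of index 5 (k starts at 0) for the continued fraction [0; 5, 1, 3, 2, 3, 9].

31/179

Using pₖ = aₖpₖ₋₁ + pₖ₋₂, qₖ = aₖqₖ₋₁ + qₖ₋₂ (with p₋₁=1, p₋₂=0, q₋₁=0, q₋₂=1):
  k=0: a=0, p=0, q=1
  k=1: a=5, p=1, q=5
  k=2: a=1, p=1, q=6
  k=3: a=3, p=4, q=23
  k=4: a=2, p=9, q=52
  k=5: a=3, p=31, q=179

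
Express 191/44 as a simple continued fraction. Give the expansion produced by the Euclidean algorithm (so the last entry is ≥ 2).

191 = 4×44 + 15
44 = 2×15 + 14
15 = 1×14 + 1
14 = 14×1 + 0  (stop)
So 191/44 = [4; 2, 1, 14].

[4; 2, 1, 14]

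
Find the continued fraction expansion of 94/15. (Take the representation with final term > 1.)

94 = 6*15 + 4
15 = 3*4 + 3
4 = 1*3 + 1
3 = 3*1 + 0  (stop)
So 94/15 = [6; 3, 1, 3].

[6; 3, 1, 3]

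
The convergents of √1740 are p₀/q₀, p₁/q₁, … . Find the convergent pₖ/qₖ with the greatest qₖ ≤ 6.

√1740 = [41; 1, 2, 2, 20, 2, 2, 1, 82, …] (period length 8).
Convergents:
  p_0/q_0 = 41/1
  p_1/q_1 = 42/1
  p_2/q_2 = 125/3
  p_3/q_3 = 292/7
q_2 = 3 ≤ 6 < 7 = q_3, so the answer is 125/3.

125/3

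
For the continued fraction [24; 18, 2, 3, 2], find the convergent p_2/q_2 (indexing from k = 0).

Using pₖ = aₖpₖ₋₁ + pₖ₋₂, qₖ = aₖqₖ₋₁ + qₖ₋₂ (with p₋₁=1, p₋₂=0, q₋₁=0, q₋₂=1):
  k=0: a=24, p=24, q=1
  k=1: a=18, p=433, q=18
  k=2: a=2, p=890, q=37

890/37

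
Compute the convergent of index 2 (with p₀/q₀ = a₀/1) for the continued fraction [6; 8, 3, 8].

Using pₖ = aₖpₖ₋₁ + pₖ₋₂, qₖ = aₖqₖ₋₁ + qₖ₋₂ (with p₋₁=1, p₋₂=0, q₋₁=0, q₋₂=1):
  k=0: a=6, p=6, q=1
  k=1: a=8, p=49, q=8
  k=2: a=3, p=153, q=25

153/25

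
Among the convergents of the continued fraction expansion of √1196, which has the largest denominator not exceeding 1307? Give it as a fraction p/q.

28877/835

√1196 = [34; 1, 1, 2, 1, 1, 68, …] (period length 6).
Convergents:
  p_0/q_0 = 34/1
  p_1/q_1 = 35/1
  p_2/q_2 = 69/2
  p_3/q_3 = 173/5
  p_4/q_4 = 242/7
  p_5/q_5 = 415/12
  p_6/q_6 = 28462/823
  p_7/q_7 = 28877/835
  p_8/q_8 = 57339/1658
q_7 = 835 ≤ 1307 < 1658 = q_8, so the answer is 28877/835.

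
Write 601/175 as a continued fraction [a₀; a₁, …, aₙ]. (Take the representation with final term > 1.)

601 = 3*175 + 76
175 = 2*76 + 23
76 = 3*23 + 7
23 = 3*7 + 2
7 = 3*2 + 1
2 = 2*1 + 0  (stop)
So 601/175 = [3; 2, 3, 3, 3, 2].

[3; 2, 3, 3, 3, 2]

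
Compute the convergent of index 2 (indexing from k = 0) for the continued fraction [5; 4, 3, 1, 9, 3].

Using pₖ = aₖpₖ₋₁ + pₖ₋₂, qₖ = aₖqₖ₋₁ + qₖ₋₂ (with p₋₁=1, p₋₂=0, q₋₁=0, q₋₂=1):
  k=0: a=5, p=5, q=1
  k=1: a=4, p=21, q=4
  k=2: a=3, p=68, q=13

68/13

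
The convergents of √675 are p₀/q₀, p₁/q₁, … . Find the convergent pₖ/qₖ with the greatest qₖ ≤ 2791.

√675 = [25; 1, 50, …] (period length 2).
Convergents:
  p_0/q_0 = 25/1
  p_1/q_1 = 26/1
  p_2/q_2 = 1325/51
  p_3/q_3 = 1351/52
  p_4/q_4 = 68875/2651
  p_5/q_5 = 70226/2703
  p_6/q_6 = 3580175/137801
q_5 = 2703 ≤ 2791 < 137801 = q_6, so the answer is 70226/2703.

70226/2703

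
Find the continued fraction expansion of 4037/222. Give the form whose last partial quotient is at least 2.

4037 = 18×222 + 41
222 = 5×41 + 17
41 = 2×17 + 7
17 = 2×7 + 3
7 = 2×3 + 1
3 = 3×1 + 0  (stop)
So 4037/222 = [18; 5, 2, 2, 2, 3].

[18; 5, 2, 2, 2, 3]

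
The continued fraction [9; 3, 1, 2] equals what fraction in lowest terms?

Using pₖ = aₖpₖ₋₁ + pₖ₋₂ and qₖ = aₖqₖ₋₁ + qₖ₋₂:
  k=0: a=9, p=9, q=1
  k=1: a=3, p=28, q=3
  k=2: a=1, p=37, q=4
  k=3: a=2, p=102, q=11

102/11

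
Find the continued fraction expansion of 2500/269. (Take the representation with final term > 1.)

[9; 3, 2, 2, 7, 2]

2500 = 9×269 + 79
269 = 3×79 + 32
79 = 2×32 + 15
32 = 2×15 + 2
15 = 7×2 + 1
2 = 2×1 + 0  (stop)
So 2500/269 = [9; 3, 2, 2, 7, 2].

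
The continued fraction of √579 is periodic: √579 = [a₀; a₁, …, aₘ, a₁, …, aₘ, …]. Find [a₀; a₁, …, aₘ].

[24; 16, 48]

a₀ = ⌊√579⌋ = 24.
With m₀=0, d₀=1 and mₖ₊₁ = dₖaₖ − mₖ, dₖ₊₁ = (n − mₖ₊₁²)/dₖ, aₖ₊₁ = ⌊(a₀+mₖ₊₁)/dₖ₊₁⌋:
  k=1: m=24, d=3, a=16
  k=2: m=24, d=1, a=48
d=1 and a=2a₀=48 at k=2, so the next step gives (m, d) = (24, 3) again — its k=1 value — and the period has length 2.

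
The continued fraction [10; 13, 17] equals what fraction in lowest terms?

Using pₖ = aₖpₖ₋₁ + pₖ₋₂ and qₖ = aₖqₖ₋₁ + qₖ₋₂:
  k=0: a=10, p=10, q=1
  k=1: a=13, p=131, q=13
  k=2: a=17, p=2237, q=222

2237/222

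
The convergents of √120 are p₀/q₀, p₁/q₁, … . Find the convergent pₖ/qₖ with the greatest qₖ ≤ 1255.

5291/483

√120 = [10; 1, 20, …] (period length 2).
Convergents:
  p_0/q_0 = 10/1
  p_1/q_1 = 11/1
  p_2/q_2 = 230/21
  p_3/q_3 = 241/22
  p_4/q_4 = 5050/461
  p_5/q_5 = 5291/483
  p_6/q_6 = 110870/10121
q_5 = 483 ≤ 1255 < 10121 = q_6, so the answer is 5291/483.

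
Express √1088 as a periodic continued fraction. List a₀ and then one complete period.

[32; 1, 64]

a₀ = ⌊√1088⌋ = 32.
With m₀=0, d₀=1 and mₖ₊₁ = dₖaₖ − mₖ, dₖ₊₁ = (n − mₖ₊₁²)/dₖ, aₖ₊₁ = ⌊(a₀+mₖ₊₁)/dₖ₊₁⌋:
  k=1: m=32, d=64, a=1
  k=2: m=32, d=1, a=64
d=1 and a=2a₀=64 at k=2, so the next step gives (m, d) = (32, 64) again — its k=1 value — and the period has length 2.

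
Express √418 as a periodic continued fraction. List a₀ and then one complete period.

a₀ = ⌊√418⌋ = 20.
With m₀=0, d₀=1 and mₖ₊₁ = dₖaₖ − mₖ, dₖ₊₁ = (n − mₖ₊₁²)/dₖ, aₖ₊₁ = ⌊(a₀+mₖ₊₁)/dₖ₊₁⌋:
  k=1: m=20, d=18, a=2
  k=2: m=16, d=9, a=4
  k=3: m=20, d=2, a=20
  k=4: m=20, d=9, a=4
  k=5: m=16, d=18, a=2
  k=6: m=20, d=1, a=40
d=1 and a=2a₀=40 at k=6, so the next step gives (m, d) = (20, 18) again — its k=1 value — and the period has length 6.

[20; 2, 4, 20, 4, 2, 40]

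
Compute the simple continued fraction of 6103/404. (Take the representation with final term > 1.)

6103 = 15×404 + 43
404 = 9×43 + 17
43 = 2×17 + 9
17 = 1×9 + 8
9 = 1×8 + 1
8 = 8×1 + 0  (stop)
So 6103/404 = [15; 9, 2, 1, 1, 8].

[15; 9, 2, 1, 1, 8]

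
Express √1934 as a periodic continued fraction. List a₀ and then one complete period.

a₀ = ⌊√1934⌋ = 43.
With m₀=0, d₀=1 and mₖ₊₁ = dₖaₖ − mₖ, dₖ₊₁ = (n − mₖ₊₁²)/dₖ, aₖ₊₁ = ⌊(a₀+mₖ₊₁)/dₖ₊₁⌋:
  k=1: m=43, d=85, a=1
  k=2: m=42, d=2, a=42
  k=3: m=42, d=85, a=1
  k=4: m=43, d=1, a=86
d=1 and a=2a₀=86 at k=4, so the next step gives (m, d) = (43, 85) again — its k=1 value — and the period has length 4.

[43; 1, 42, 1, 86]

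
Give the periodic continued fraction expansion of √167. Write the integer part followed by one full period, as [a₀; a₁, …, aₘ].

[12; 1, 11, 1, 24]

a₀ = ⌊√167⌋ = 12.
With m₀=0, d₀=1 and mₖ₊₁ = dₖaₖ − mₖ, dₖ₊₁ = (n − mₖ₊₁²)/dₖ, aₖ₊₁ = ⌊(a₀+mₖ₊₁)/dₖ₊₁⌋:
  k=1: m=12, d=23, a=1
  k=2: m=11, d=2, a=11
  k=3: m=11, d=23, a=1
  k=4: m=12, d=1, a=24
d=1 and a=2a₀=24 at k=4, so the next step gives (m, d) = (12, 23) again — its k=1 value — and the period has length 4.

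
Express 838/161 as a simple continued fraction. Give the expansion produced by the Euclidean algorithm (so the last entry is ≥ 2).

838 = 5·161 + 33
161 = 4·33 + 29
33 = 1·29 + 4
29 = 7·4 + 1
4 = 4·1 + 0  (stop)
So 838/161 = [5; 4, 1, 7, 4].

[5; 4, 1, 7, 4]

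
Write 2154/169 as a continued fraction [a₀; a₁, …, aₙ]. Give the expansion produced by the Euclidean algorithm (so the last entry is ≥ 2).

[12; 1, 2, 1, 13, 3]

2154 = 12*169 + 126
169 = 1*126 + 43
126 = 2*43 + 40
43 = 1*40 + 3
40 = 13*3 + 1
3 = 3*1 + 0  (stop)
So 2154/169 = [12; 1, 2, 1, 13, 3].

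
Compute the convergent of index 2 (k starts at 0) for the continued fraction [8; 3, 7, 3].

183/22

Using pₖ = aₖpₖ₋₁ + pₖ₋₂, qₖ = aₖqₖ₋₁ + qₖ₋₂ (with p₋₁=1, p₋₂=0, q₋₁=0, q₋₂=1):
  k=0: a=8, p=8, q=1
  k=1: a=3, p=25, q=3
  k=2: a=7, p=183, q=22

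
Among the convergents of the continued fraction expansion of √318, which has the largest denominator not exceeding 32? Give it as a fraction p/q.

√318 = [17; 1, 4, 1, 34, …] (period length 4).
Convergents:
  p_0/q_0 = 17/1
  p_1/q_1 = 18/1
  p_2/q_2 = 89/5
  p_3/q_3 = 107/6
  p_4/q_4 = 3727/209
q_3 = 6 ≤ 32 < 209 = q_4, so the answer is 107/6.

107/6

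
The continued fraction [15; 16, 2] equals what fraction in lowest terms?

497/33

Fold from the inside: start with 2/1.
  16 + 1/2 = 33/2
  15 + 2/33 = 497/33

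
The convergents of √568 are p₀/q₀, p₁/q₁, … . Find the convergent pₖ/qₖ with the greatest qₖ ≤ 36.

√568 = [23; 1, 4, 1, 46, …] (period length 4).
Convergents:
  p_0/q_0 = 23/1
  p_1/q_1 = 24/1
  p_2/q_2 = 119/5
  p_3/q_3 = 143/6
  p_4/q_4 = 6697/281
q_3 = 6 ≤ 36 < 281 = q_4, so the answer is 143/6.

143/6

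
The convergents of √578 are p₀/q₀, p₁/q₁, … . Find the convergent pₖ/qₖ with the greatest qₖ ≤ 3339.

√578 = [24; 24, 48, …] (period length 2).
Convergents:
  p_0/q_0 = 24/1
  p_1/q_1 = 577/24
  p_2/q_2 = 27720/1153
  p_3/q_3 = 665857/27696
q_2 = 1153 ≤ 3339 < 27696 = q_3, so the answer is 27720/1153.

27720/1153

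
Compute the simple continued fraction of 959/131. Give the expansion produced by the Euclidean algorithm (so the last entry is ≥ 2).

959 = 7×131 + 42
131 = 3×42 + 5
42 = 8×5 + 2
5 = 2×2 + 1
2 = 2×1 + 0  (stop)
So 959/131 = [7; 3, 8, 2, 2].

[7; 3, 8, 2, 2]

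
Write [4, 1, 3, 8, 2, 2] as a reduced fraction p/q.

823/173

Using pₖ = aₖpₖ₋₁ + pₖ₋₂ and qₖ = aₖqₖ₋₁ + qₖ₋₂:
  k=0: a=4, p=4, q=1
  k=1: a=1, p=5, q=1
  k=2: a=3, p=19, q=4
  k=3: a=8, p=157, q=33
  k=4: a=2, p=333, q=70
  k=5: a=2, p=823, q=173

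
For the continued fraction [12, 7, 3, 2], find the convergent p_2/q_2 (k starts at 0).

267/22

Using pₖ = aₖpₖ₋₁ + pₖ₋₂, qₖ = aₖqₖ₋₁ + qₖ₋₂ (with p₋₁=1, p₋₂=0, q₋₁=0, q₋₂=1):
  k=0: a=12, p=12, q=1
  k=1: a=7, p=85, q=7
  k=2: a=3, p=267, q=22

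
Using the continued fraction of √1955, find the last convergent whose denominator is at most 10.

√1955 = [44; 4, 1, 1, 1, 4, 88, …] (period length 6).
Convergents:
  p_0/q_0 = 44/1
  p_1/q_1 = 177/4
  p_2/q_2 = 221/5
  p_3/q_3 = 398/9
  p_4/q_4 = 619/14
q_3 = 9 ≤ 10 < 14 = q_4, so the answer is 398/9.

398/9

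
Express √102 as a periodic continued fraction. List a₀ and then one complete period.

a₀ = ⌊√102⌋ = 10.
With m₀=0, d₀=1 and mₖ₊₁ = dₖaₖ − mₖ, dₖ₊₁ = (n − mₖ₊₁²)/dₖ, aₖ₊₁ = ⌊(a₀+mₖ₊₁)/dₖ₊₁⌋:
  k=1: m=10, d=2, a=10
  k=2: m=10, d=1, a=20
d=1 and a=2a₀=20 at k=2, so the next step gives (m, d) = (10, 2) again — its k=1 value — and the period has length 2.

[10; 10, 20]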